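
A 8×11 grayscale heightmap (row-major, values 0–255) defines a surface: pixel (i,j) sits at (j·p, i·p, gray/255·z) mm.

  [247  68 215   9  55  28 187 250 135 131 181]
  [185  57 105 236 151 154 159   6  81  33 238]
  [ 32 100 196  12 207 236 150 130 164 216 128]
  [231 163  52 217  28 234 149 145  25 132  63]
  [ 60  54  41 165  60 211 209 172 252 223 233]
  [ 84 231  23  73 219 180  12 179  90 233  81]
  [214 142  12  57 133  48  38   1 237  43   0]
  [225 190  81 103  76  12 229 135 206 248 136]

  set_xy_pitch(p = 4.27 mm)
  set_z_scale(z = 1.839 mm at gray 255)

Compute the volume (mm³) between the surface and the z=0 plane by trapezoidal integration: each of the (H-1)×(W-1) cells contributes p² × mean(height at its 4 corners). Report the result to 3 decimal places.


height_mm = gray/255 × 1.839; cell vol = 4.27² × mean(4 corners)
unit = 4.27² × 1.839 / (4×255) = 0.0328728 mm³ per gray-sum
row 0: Σ corner-gray over 10 cells = 4971  → 163.4109
row 1: Σ corner-gray over 10 cells = 5369  → 176.4943
row 2: Σ corner-gray over 10 cells = 5566  → 182.9703
row 3: Σ corner-gray over 10 cells = 5651  → 185.7645
row 4: Σ corner-gray over 10 cells = 5712  → 187.7697
row 5: Σ corner-gray over 10 cells = 4281  → 140.7287
row 6: Σ corner-gray over 10 cells = 4557  → 149.8016
Σ rows: total corner-gray = 36107  → 1186.9399 mm³

1186.940


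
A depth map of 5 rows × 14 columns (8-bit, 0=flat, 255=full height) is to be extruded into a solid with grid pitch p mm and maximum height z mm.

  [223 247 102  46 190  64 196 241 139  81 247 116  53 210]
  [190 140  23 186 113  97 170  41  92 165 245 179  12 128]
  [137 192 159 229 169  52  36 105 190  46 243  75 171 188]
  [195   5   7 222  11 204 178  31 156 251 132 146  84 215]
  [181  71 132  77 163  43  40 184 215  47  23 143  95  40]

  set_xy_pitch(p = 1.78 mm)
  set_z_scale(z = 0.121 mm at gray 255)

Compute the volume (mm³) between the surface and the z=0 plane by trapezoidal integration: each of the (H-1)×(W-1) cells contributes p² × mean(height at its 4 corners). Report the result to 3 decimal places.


10.110

height_mm = gray/255 × 0.121; cell vol = 1.78² × mean(4 corners)
unit = 1.78² × 0.121 / (4×255) = 0.000375859 mm³ per gray-sum
row 0: Σ corner-gray over 13 cells = 7121  → 2.6765
row 1: Σ corner-gray over 13 cells = 6903  → 2.5946
row 2: Σ corner-gray over 13 cells = 6923  → 2.6021
row 3: Σ corner-gray over 13 cells = 5951  → 2.2367
Σ rows: total corner-gray = 26898  → 10.1099 mm³


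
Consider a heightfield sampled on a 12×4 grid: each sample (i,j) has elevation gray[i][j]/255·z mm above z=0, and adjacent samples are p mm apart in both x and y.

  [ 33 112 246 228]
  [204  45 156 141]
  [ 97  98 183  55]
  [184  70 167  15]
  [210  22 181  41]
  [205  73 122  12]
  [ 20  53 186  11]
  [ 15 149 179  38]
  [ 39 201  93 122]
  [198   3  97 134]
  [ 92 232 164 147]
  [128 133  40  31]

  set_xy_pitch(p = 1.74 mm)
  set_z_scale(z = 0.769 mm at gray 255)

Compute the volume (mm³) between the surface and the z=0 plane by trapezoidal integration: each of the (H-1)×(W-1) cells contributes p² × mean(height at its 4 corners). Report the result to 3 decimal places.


height_mm = gray/255 × 0.769; cell vol = 1.74² × mean(4 corners)
unit = 1.74² × 0.769 / (4×255) = 0.00228257 mm³ per gray-sum
row 0: Σ corner-gray over 3 cells = 1724  → 3.9352
row 1: Σ corner-gray over 3 cells = 1461  → 3.3348
row 2: Σ corner-gray over 3 cells = 1387  → 3.1659
row 3: Σ corner-gray over 3 cells = 1330  → 3.0358
row 4: Σ corner-gray over 3 cells = 1264  → 2.8852
row 5: Σ corner-gray over 3 cells = 1116  → 2.5474
row 6: Σ corner-gray over 3 cells = 1218  → 2.7802
row 7: Σ corner-gray over 3 cells = 1458  → 3.3280
row 8: Σ corner-gray over 3 cells = 1281  → 2.9240
row 9: Σ corner-gray over 3 cells = 1563  → 3.5677
row 10: Σ corner-gray over 3 cells = 1536  → 3.5060
Σ rows: total corner-gray = 15338  → 35.0101 mm³

35.010


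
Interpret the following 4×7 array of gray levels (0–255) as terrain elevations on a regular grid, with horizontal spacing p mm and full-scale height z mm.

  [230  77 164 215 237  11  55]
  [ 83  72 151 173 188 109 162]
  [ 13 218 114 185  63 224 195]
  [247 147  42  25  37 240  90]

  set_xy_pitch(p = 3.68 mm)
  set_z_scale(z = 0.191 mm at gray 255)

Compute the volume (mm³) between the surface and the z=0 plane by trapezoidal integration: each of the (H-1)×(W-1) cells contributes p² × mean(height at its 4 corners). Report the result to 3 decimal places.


height_mm = gray/255 × 0.191; cell vol = 3.68² × mean(4 corners)
unit = 3.68² × 0.191 / (4×255) = 0.00253588 mm³ per gray-sum
row 0: Σ corner-gray over 6 cells = 3324  → 8.4293
row 1: Σ corner-gray over 6 cells = 3447  → 8.7412
row 2: Σ corner-gray over 6 cells = 3135  → 7.9500
Σ rows: total corner-gray = 9906  → 25.1204 mm³

25.120


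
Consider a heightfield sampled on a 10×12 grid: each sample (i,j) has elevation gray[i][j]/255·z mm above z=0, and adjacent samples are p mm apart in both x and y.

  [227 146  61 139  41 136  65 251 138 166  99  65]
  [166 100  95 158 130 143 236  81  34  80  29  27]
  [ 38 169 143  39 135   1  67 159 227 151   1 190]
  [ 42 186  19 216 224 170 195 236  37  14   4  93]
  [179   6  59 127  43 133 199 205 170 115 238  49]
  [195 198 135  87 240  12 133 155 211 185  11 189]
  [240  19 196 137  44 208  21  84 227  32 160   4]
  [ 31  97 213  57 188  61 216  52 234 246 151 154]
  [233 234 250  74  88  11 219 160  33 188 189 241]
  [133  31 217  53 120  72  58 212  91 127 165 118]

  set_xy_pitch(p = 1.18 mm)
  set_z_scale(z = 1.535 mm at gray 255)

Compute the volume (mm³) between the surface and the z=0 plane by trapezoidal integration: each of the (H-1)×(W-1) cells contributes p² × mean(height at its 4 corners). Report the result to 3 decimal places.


105.570

height_mm = gray/255 × 1.535; cell vol = 1.18² × mean(4 corners)
unit = 1.18² × 1.535 / (4×255) = 0.00209543 mm³ per gray-sum
row 0: Σ corner-gray over 11 cells = 5141  → 10.7726
row 1: Σ corner-gray over 11 cells = 4777  → 10.0098
row 2: Σ corner-gray over 11 cells = 5149  → 10.7893
row 3: Σ corner-gray over 11 cells = 5555  → 11.6401
row 4: Σ corner-gray over 11 cells = 5936  → 12.4384
row 5: Σ corner-gray over 11 cells = 5618  → 11.7721
row 6: Σ corner-gray over 11 cells = 5715  → 11.9754
row 7: Σ corner-gray over 11 cells = 6581  → 13.7900
row 8: Σ corner-gray over 11 cells = 5909  → 12.3819
Σ rows: total corner-gray = 50381  → 105.5696 mm³


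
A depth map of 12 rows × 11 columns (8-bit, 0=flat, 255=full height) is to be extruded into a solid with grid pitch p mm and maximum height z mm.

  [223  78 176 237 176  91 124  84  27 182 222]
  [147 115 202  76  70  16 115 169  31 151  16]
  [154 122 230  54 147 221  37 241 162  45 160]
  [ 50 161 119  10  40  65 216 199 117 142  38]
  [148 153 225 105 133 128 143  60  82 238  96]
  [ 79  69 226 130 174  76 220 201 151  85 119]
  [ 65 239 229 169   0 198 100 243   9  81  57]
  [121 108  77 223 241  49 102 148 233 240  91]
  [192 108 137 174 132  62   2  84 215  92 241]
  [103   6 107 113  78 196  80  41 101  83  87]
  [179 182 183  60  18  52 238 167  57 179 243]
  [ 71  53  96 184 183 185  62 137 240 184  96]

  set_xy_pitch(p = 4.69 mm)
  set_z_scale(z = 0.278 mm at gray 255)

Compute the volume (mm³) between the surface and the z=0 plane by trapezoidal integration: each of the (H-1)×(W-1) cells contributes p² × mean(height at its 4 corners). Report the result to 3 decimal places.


height_mm = gray/255 × 0.278; cell vol = 4.69² × mean(4 corners)
unit = 4.69² × 0.278 / (4×255) = 0.00599502 mm³ per gray-sum
row 0: Σ corner-gray over 10 cells = 4848  → 29.0638
row 1: Σ corner-gray over 10 cells = 4885  → 29.2857
row 2: Σ corner-gray over 10 cells = 5058  → 30.3228
row 3: Σ corner-gray over 10 cells = 5004  → 29.9991
row 4: Σ corner-gray over 10 cells = 5640  → 33.8119
row 5: Σ corner-gray over 10 cells = 5520  → 33.0925
row 6: Σ corner-gray over 10 cells = 5712  → 34.2435
row 7: Σ corner-gray over 10 cells = 5499  → 32.9666
row 8: Σ corner-gray over 10 cells = 4245  → 25.4488
row 9: Σ corner-gray over 10 cells = 4494  → 26.9416
row 10: Σ corner-gray over 10 cells = 5509  → 33.0265
Σ rows: total corner-gray = 56414  → 338.2028 mm³

338.203


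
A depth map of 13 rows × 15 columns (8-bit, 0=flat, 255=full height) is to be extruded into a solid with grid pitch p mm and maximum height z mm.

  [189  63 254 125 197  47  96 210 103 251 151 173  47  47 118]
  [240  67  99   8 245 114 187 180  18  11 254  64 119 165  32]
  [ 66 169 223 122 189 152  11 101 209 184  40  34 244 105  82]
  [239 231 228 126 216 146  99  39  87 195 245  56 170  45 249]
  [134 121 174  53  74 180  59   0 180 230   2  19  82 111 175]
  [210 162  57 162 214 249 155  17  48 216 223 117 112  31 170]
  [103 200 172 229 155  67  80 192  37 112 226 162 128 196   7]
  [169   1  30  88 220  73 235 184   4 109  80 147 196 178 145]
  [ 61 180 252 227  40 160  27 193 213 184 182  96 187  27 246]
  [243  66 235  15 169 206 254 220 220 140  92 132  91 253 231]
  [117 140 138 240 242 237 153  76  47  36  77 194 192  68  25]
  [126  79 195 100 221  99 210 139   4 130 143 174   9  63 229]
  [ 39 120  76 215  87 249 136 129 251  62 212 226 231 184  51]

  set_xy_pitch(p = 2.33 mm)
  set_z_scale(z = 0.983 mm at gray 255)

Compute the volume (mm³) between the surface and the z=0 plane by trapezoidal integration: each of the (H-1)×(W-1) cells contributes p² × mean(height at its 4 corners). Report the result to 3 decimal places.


height_mm = gray/255 × 0.983; cell vol = 2.33² × mean(4 corners)
unit = 2.33² × 0.983 / (4×255) = 0.00523197 mm³ per gray-sum
row 0: Σ corner-gray over 14 cells = 7169  → 37.5080
row 1: Σ corner-gray over 14 cells = 7048  → 36.8749
row 2: Σ corner-gray over 14 cells = 7968  → 41.6883
row 3: Σ corner-gray over 14 cells = 7133  → 37.3196
row 4: Σ corner-gray over 14 cells = 6785  → 35.4989
row 5: Σ corner-gray over 14 cells = 7928  → 41.4791
row 6: Σ corner-gray over 14 cells = 7426  → 38.8526
row 7: Σ corner-gray over 14 cells = 7647  → 40.0089
row 8: Σ corner-gray over 14 cells = 8903  → 46.5802
row 9: Σ corner-gray over 14 cells = 8482  → 44.3776
row 10: Σ corner-gray over 14 cells = 7309  → 38.2405
row 11: Σ corner-gray over 14 cells = 7933  → 41.5052
Σ rows: total corner-gray = 91731  → 479.9338 mm³

479.934


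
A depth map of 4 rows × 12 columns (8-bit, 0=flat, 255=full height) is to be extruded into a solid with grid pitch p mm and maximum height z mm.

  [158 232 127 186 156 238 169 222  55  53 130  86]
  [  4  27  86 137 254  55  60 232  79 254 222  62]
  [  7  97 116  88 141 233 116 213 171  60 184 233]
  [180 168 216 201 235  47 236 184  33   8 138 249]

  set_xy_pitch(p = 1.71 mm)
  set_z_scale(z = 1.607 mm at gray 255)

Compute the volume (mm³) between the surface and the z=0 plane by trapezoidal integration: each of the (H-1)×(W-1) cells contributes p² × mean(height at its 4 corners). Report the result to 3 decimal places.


height_mm = gray/255 × 1.607; cell vol = 1.71² × mean(4 corners)
unit = 1.71² × 1.607 / (4×255) = 0.00460689 mm³ per gray-sum
row 0: Σ corner-gray over 11 cells = 6258  → 28.8299
row 1: Σ corner-gray over 11 cells = 5956  → 27.4386
row 2: Σ corner-gray over 11 cells = 6439  → 29.6638
Σ rows: total corner-gray = 18653  → 85.9323 mm³

85.932


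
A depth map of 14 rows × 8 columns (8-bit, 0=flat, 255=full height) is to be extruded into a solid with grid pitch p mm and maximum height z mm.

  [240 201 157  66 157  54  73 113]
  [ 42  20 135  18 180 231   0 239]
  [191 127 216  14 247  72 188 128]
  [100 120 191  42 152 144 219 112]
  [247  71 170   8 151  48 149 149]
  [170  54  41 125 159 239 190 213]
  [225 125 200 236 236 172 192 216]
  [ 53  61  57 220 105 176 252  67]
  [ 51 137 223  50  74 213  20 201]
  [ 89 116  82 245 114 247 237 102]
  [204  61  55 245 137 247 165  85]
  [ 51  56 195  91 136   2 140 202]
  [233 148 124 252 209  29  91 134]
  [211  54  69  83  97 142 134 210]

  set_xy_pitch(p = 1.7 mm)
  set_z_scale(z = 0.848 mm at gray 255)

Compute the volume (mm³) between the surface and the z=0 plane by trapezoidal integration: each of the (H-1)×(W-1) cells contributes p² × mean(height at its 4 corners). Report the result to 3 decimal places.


height_mm = gray/255 × 0.848; cell vol = 1.7² × mean(4 corners)
unit = 1.7² × 0.848 / (4×255) = 0.00240267 mm³ per gray-sum
row 0: Σ corner-gray over 7 cells = 3218  → 7.7318
row 1: Σ corner-gray over 7 cells = 3496  → 8.3997
row 2: Σ corner-gray over 7 cells = 3995  → 9.5987
row 3: Σ corner-gray over 7 cells = 3538  → 8.5006
row 4: Σ corner-gray over 7 cells = 3589  → 8.6232
row 5: Σ corner-gray over 7 cells = 4762  → 11.4415
row 6: Σ corner-gray over 7 cells = 4625  → 11.1123
row 7: Σ corner-gray over 7 cells = 3548  → 8.5247
row 8: Σ corner-gray over 7 cells = 3959  → 9.5122
row 9: Σ corner-gray over 7 cells = 4382  → 10.5285
row 10: Σ corner-gray over 7 cells = 3602  → 8.6544
row 11: Σ corner-gray over 7 cells = 3566  → 8.5679
row 12: Σ corner-gray over 7 cells = 3652  → 8.7745
Σ rows: total corner-gray = 49932  → 119.9700 mm³

119.970


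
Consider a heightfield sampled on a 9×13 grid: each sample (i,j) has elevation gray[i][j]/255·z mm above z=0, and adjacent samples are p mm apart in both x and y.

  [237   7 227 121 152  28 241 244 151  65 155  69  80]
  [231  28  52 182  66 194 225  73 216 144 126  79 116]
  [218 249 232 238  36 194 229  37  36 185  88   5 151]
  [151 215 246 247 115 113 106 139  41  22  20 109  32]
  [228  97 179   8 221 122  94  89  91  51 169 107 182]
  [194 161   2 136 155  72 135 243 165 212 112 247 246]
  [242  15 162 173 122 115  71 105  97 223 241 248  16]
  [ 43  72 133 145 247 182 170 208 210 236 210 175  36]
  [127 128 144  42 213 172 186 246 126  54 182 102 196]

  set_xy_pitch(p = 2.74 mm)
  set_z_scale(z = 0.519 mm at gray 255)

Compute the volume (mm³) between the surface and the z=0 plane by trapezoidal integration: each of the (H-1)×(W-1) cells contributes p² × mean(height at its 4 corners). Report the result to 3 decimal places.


205.450

height_mm = gray/255 × 0.519; cell vol = 2.74² × mean(4 corners)
unit = 2.74² × 0.519 / (4×255) = 0.00382004 mm³ per gray-sum
row 0: Σ corner-gray over 12 cells = 6354  → 24.2726
row 1: Σ corner-gray over 12 cells = 6544  → 24.9984
row 2: Σ corner-gray over 12 cells = 6356  → 24.2802
row 3: Σ corner-gray over 12 cells = 5795  → 22.1372
row 4: Σ corner-gray over 12 cells = 6586  → 25.1588
row 5: Σ corner-gray over 12 cells = 7122  → 27.2064
row 6: Σ corner-gray over 12 cells = 7457  → 28.4861
row 7: Σ corner-gray over 12 cells = 7568  → 28.9101
Σ rows: total corner-gray = 53782  → 205.4496 mm³


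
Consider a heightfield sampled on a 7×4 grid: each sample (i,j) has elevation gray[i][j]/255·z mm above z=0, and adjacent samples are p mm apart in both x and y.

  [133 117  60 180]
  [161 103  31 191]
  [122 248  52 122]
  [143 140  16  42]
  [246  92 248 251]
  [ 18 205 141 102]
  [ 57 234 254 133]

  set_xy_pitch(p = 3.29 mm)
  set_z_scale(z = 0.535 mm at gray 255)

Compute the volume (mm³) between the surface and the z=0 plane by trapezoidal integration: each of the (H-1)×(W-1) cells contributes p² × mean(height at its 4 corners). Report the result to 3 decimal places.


height_mm = gray/255 × 0.535; cell vol = 3.29² × mean(4 corners)
unit = 3.29² × 0.535 / (4×255) = 0.00567735 mm³ per gray-sum
row 0: Σ corner-gray over 3 cells = 1287  → 7.3067
row 1: Σ corner-gray over 3 cells = 1464  → 8.3116
row 2: Σ corner-gray over 3 cells = 1341  → 7.6133
row 3: Σ corner-gray over 3 cells = 1674  → 9.5039
row 4: Σ corner-gray over 3 cells = 1989  → 11.2922
row 5: Σ corner-gray over 3 cells = 1978  → 11.2298
Σ rows: total corner-gray = 9733  → 55.2576 mm³

55.258


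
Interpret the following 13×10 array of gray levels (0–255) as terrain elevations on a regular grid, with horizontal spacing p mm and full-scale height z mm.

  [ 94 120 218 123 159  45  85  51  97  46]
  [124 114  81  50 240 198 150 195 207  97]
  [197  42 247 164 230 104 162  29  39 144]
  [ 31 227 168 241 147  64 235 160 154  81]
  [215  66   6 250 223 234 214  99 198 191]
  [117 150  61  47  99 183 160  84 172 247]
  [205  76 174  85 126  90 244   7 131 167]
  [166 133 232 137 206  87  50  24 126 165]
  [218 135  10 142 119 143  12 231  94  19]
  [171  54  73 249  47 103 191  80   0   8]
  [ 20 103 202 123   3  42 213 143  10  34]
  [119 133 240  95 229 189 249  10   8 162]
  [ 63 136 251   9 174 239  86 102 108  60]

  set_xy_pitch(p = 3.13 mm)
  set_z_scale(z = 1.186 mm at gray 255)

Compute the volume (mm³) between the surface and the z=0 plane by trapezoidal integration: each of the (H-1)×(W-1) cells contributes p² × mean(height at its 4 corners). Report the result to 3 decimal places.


height_mm = gray/255 × 1.186; cell vol = 3.13² × mean(4 corners)
unit = 3.13² × 1.186 / (4×255) = 0.0113913 mm³ per gray-sum
row 0: Σ corner-gray over 9 cells = 4627  → 52.7075
row 1: Σ corner-gray over 9 cells = 5066  → 57.7083
row 2: Σ corner-gray over 9 cells = 5279  → 60.1347
row 3: Σ corner-gray over 9 cells = 5890  → 67.0947
row 4: Σ corner-gray over 9 cells = 5262  → 59.9410
row 5: Σ corner-gray over 9 cells = 4514  → 51.4203
row 6: Σ corner-gray over 9 cells = 4559  → 51.9329
row 7: Σ corner-gray over 9 cells = 4330  → 49.3243
row 8: Σ corner-gray over 9 cells = 3782  → 43.0819
row 9: Σ corner-gray over 9 cells = 3505  → 39.9265
row 10: Σ corner-gray over 9 cells = 4319  → 49.1990
row 11: Σ corner-gray over 9 cells = 4920  → 56.0452
Σ rows: total corner-gray = 56053  → 638.5164 mm³

638.516


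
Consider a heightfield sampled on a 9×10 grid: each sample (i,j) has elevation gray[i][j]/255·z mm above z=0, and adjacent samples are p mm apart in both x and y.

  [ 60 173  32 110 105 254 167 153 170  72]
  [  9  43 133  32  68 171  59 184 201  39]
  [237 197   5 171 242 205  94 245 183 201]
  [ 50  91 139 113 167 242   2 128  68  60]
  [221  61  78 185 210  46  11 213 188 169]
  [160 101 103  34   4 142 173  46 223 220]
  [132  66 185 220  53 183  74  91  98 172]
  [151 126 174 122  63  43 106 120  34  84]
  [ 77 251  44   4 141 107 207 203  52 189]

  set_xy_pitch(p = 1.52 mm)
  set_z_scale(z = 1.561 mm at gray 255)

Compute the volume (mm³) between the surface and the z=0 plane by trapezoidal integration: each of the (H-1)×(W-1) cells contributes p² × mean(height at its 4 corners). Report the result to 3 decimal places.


125.840

height_mm = gray/255 × 1.561; cell vol = 1.52² × mean(4 corners)
unit = 1.52² × 1.561 / (4×255) = 0.00353582 mm³ per gray-sum
row 0: Σ corner-gray over 9 cells = 4290  → 15.1687
row 1: Σ corner-gray over 9 cells = 4952  → 17.5094
row 2: Σ corner-gray over 9 cells = 5132  → 18.1458
row 3: Σ corner-gray over 9 cells = 4384  → 15.5010
row 4: Σ corner-gray over 9 cells = 4406  → 15.5788
row 5: Σ corner-gray over 9 cells = 4276  → 15.1192
row 6: Σ corner-gray over 9 cells = 4055  → 14.3377
row 7: Σ corner-gray over 9 cells = 4095  → 14.4792
Σ rows: total corner-gray = 35590  → 125.8398 mm³


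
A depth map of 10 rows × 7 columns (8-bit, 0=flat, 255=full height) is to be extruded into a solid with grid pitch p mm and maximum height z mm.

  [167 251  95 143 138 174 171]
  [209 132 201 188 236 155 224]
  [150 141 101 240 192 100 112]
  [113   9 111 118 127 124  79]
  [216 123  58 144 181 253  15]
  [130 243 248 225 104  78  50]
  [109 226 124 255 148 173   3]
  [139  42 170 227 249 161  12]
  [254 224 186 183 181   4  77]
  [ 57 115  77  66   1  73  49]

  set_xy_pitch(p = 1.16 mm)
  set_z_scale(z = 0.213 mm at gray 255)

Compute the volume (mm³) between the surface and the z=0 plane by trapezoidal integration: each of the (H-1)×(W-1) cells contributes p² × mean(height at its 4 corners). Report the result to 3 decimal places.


9.001

height_mm = gray/255 × 0.213; cell vol = 1.16² × mean(4 corners)
unit = 1.16² × 0.213 / (4×255) = 0.000280993 mm³ per gray-sum
row 0: Σ corner-gray over 6 cells = 4197  → 1.1793
row 1: Σ corner-gray over 6 cells = 4067  → 1.1428
row 2: Σ corner-gray over 6 cells = 2980  → 0.8374
row 3: Σ corner-gray over 6 cells = 2919  → 0.8202
row 4: Σ corner-gray over 6 cells = 3725  → 1.0467
row 5: Σ corner-gray over 6 cells = 3940  → 1.1071
row 6: Σ corner-gray over 6 cells = 3813  → 1.0714
row 7: Σ corner-gray over 6 cells = 3736  → 1.0498
row 8: Σ corner-gray over 6 cells = 2657  → 0.7466
Σ rows: total corner-gray = 32034  → 9.0013 mm³


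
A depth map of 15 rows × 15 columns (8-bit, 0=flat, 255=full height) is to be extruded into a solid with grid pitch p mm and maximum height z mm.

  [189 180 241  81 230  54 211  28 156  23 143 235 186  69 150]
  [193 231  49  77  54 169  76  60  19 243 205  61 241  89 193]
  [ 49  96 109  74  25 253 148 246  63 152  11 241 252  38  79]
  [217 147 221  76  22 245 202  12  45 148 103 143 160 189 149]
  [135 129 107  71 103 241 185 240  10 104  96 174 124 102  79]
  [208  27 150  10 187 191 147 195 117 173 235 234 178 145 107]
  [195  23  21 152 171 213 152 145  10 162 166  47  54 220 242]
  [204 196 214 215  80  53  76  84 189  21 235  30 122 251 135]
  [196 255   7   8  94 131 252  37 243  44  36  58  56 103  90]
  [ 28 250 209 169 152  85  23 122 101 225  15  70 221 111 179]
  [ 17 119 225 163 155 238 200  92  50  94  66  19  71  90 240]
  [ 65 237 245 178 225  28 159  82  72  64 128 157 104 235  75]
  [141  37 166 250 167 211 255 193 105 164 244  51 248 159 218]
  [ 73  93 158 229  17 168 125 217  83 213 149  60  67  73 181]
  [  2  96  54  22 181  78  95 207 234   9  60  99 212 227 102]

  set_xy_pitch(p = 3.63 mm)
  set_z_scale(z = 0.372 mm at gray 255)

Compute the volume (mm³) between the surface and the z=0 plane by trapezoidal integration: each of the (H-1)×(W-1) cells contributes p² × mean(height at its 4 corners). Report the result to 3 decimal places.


height_mm = gray/255 × 0.372; cell vol = 3.63² × mean(4 corners)
unit = 3.63² × 0.372 / (4×255) = 0.00480569 mm³ per gray-sum
row 0: Σ corner-gray over 14 cells = 7547  → 36.2686
row 1: Σ corner-gray over 14 cells = 7078  → 34.0147
row 2: Σ corner-gray over 14 cells = 7336  → 35.2546
row 3: Σ corner-gray over 14 cells = 7378  → 35.4564
row 4: Σ corner-gray over 14 cells = 7879  → 37.8641
row 5: Σ corner-gray over 14 cells = 7802  → 37.4940
row 6: Σ corner-gray over 14 cells = 7380  → 35.4660
row 7: Σ corner-gray over 14 cells = 6805  → 32.7027
row 8: Σ corner-gray over 14 cells = 6647  → 31.9434
row 9: Σ corner-gray over 14 cells = 7134  → 34.2838
row 10: Σ corner-gray over 14 cells = 7389  → 35.5093
row 11: Σ corner-gray over 14 cells = 8827  → 42.4199
row 12: Σ corner-gray over 14 cells = 8417  → 40.4495
row 13: Σ corner-gray over 14 cells = 6810  → 32.7268
Σ rows: total corner-gray = 104429  → 501.8537 mm³

501.854


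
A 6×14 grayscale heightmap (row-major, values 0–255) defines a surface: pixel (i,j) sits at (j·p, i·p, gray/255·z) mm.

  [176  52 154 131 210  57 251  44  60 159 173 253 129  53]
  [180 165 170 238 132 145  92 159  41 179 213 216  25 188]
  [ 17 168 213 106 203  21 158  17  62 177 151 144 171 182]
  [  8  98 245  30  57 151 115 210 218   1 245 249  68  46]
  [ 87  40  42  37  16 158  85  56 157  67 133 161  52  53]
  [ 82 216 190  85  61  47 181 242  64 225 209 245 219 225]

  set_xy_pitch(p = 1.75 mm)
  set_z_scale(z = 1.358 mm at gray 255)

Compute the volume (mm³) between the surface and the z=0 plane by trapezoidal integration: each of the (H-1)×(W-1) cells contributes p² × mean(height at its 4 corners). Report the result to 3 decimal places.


height_mm = gray/255 × 1.358; cell vol = 1.75² × mean(4 corners)
unit = 1.75² × 1.358 / (4×255) = 0.00407733 mm³ per gray-sum
row 0: Σ corner-gray over 13 cells = 7493  → 30.5514
row 1: Σ corner-gray over 13 cells = 7299  → 29.7604
row 2: Σ corner-gray over 13 cells = 6809  → 27.7625
row 3: Σ corner-gray over 13 cells = 5576  → 22.7352
row 4: Σ corner-gray over 13 cells = 6423  → 26.1887
Σ rows: total corner-gray = 33600  → 136.9982 mm³

136.998


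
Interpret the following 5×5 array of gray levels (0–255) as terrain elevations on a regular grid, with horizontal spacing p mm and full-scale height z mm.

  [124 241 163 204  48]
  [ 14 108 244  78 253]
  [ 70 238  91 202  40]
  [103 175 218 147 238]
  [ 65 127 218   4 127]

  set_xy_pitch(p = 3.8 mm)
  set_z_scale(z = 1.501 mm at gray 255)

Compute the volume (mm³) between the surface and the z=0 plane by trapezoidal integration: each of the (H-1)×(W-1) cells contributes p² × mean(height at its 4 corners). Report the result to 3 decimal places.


206.502

height_mm = gray/255 × 1.501; cell vol = 3.8² × mean(4 corners)
unit = 3.8² × 1.501 / (4×255) = 0.0212495 mm³ per gray-sum
row 0: Σ corner-gray over 4 cells = 2515  → 53.4424
row 1: Σ corner-gray over 4 cells = 2299  → 48.8525
row 2: Σ corner-gray over 4 cells = 2593  → 55.0998
row 3: Σ corner-gray over 4 cells = 2311  → 49.1075
Σ rows: total corner-gray = 9718  → 206.5022 mm³


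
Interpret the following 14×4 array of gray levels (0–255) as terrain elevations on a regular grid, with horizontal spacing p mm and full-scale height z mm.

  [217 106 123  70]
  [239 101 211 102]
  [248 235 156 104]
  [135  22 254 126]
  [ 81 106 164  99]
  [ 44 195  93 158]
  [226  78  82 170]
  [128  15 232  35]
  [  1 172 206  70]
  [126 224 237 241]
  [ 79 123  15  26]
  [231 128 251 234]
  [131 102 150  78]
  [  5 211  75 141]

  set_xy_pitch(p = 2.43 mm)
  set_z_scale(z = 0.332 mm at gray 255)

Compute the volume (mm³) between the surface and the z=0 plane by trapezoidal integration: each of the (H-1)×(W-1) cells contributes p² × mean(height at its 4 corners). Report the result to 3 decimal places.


height_mm = gray/255 × 0.332; cell vol = 2.43² × mean(4 corners)
unit = 2.43² × 0.332 / (4×255) = 0.00192199 mm³ per gray-sum
row 0: Σ corner-gray over 3 cells = 1710  → 3.2866
row 1: Σ corner-gray over 3 cells = 2099  → 4.0343
row 2: Σ corner-gray over 3 cells = 1947  → 3.7421
row 3: Σ corner-gray over 3 cells = 1533  → 2.9464
row 4: Σ corner-gray over 3 cells = 1498  → 2.8791
row 5: Σ corner-gray over 3 cells = 1494  → 2.8714
row 6: Σ corner-gray over 3 cells = 1373  → 2.6389
row 7: Σ corner-gray over 3 cells = 1484  → 2.8522
row 8: Σ corner-gray over 3 cells = 2116  → 4.0669
row 9: Σ corner-gray over 3 cells = 1670  → 3.2097
row 10: Σ corner-gray over 3 cells = 1604  → 3.0829
row 11: Σ corner-gray over 3 cells = 1936  → 3.7210
row 12: Σ corner-gray over 3 cells = 1431  → 2.7504
Σ rows: total corner-gray = 21895  → 42.0819 mm³

42.082


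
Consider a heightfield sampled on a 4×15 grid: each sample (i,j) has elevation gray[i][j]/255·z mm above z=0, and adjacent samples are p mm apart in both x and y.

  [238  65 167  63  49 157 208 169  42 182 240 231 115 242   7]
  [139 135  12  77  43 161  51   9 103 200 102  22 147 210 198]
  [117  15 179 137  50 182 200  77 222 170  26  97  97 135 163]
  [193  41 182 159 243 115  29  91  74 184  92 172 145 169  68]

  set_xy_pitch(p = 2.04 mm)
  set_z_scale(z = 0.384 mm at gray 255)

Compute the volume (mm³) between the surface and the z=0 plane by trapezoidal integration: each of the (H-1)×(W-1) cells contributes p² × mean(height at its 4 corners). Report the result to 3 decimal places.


height_mm = gray/255 × 0.384; cell vol = 2.04² × mean(4 corners)
unit = 2.04² × 0.384 / (4×255) = 0.00156672 mm³ per gray-sum
row 0: Σ corner-gray over 14 cells = 6986  → 10.9451
row 1: Σ corner-gray over 14 cells = 6335  → 9.9252
row 2: Σ corner-gray over 14 cells = 7107  → 11.1347
Σ rows: total corner-gray = 20428  → 32.0050 mm³

32.005


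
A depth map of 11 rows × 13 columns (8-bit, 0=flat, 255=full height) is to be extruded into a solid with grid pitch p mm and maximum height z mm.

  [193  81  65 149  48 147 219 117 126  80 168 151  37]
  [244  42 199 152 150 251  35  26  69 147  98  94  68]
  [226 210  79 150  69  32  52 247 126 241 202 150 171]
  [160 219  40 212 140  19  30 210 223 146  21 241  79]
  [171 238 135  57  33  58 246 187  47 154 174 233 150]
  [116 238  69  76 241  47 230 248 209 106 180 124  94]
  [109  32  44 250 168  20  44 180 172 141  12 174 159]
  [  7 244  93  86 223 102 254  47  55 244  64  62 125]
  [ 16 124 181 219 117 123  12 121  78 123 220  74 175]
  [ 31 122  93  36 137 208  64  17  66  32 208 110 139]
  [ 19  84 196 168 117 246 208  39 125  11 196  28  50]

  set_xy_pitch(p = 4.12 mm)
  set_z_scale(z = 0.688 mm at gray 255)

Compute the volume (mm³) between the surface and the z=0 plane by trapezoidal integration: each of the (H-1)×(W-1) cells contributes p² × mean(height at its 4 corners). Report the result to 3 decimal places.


706.531

height_mm = gray/255 × 0.688; cell vol = 4.12² × mean(4 corners)
unit = 4.12² × 0.688 / (4×255) = 0.0114494 mm³ per gray-sum
row 0: Σ corner-gray over 12 cells = 5770  → 66.0630
row 1: Σ corner-gray over 12 cells = 6351  → 72.7151
row 2: Σ corner-gray over 12 cells = 6754  → 77.3292
row 3: Σ corner-gray over 12 cells = 6686  → 76.5507
row 4: Σ corner-gray over 12 cells = 7191  → 82.3326
row 5: Σ corner-gray over 12 cells = 6488  → 74.2837
row 6: Σ corner-gray over 12 cells = 5822  → 66.6584
row 7: Σ corner-gray over 12 cells = 6055  → 69.3261
row 8: Σ corner-gray over 12 cells = 5331  → 61.0367
row 9: Σ corner-gray over 12 cells = 5261  → 60.2353
Σ rows: total corner-gray = 61709  → 706.5310 mm³


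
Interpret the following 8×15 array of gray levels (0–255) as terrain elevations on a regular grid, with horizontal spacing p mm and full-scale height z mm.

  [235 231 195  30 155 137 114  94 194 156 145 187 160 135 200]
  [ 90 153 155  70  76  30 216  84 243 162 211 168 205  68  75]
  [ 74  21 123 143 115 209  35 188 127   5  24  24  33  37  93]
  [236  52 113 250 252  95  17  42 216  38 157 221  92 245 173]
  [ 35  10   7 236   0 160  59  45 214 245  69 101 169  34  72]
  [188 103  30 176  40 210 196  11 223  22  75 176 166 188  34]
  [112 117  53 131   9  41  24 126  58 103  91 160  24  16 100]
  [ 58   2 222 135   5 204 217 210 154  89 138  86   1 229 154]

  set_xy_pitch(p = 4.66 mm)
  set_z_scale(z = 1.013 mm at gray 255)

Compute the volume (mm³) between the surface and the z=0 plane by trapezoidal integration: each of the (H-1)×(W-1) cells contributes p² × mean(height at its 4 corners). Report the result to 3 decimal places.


970.345

height_mm = gray/255 × 1.013; cell vol = 4.66² × mean(4 corners)
unit = 4.66² × 1.013 / (4×255) = 0.0215666 mm³ per gray-sum
row 0: Σ corner-gray over 14 cells = 8148  → 175.7244
row 1: Σ corner-gray over 14 cells = 6182  → 133.3245
row 2: Σ corner-gray over 14 cells = 6324  → 136.3870
row 3: Σ corner-gray over 14 cells = 6794  → 146.5233
row 4: Σ corner-gray over 14 cells = 6259  → 134.9852
row 5: Σ corner-gray over 14 cells = 5572  → 120.1689
row 6: Σ corner-gray over 14 cells = 5714  → 123.2314
Σ rows: total corner-gray = 44993  → 970.3447 mm³


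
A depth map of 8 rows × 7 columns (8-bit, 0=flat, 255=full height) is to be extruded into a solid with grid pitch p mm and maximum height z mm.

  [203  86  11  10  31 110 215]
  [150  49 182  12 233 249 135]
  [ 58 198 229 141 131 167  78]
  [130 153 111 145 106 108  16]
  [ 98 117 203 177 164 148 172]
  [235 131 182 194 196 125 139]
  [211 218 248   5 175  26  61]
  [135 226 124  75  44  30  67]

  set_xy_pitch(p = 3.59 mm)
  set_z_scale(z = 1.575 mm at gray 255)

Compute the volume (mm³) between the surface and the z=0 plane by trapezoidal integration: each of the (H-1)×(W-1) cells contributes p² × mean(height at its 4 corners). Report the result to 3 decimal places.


461.140

height_mm = gray/255 × 1.575; cell vol = 3.59² × mean(4 corners)
unit = 3.59² × 1.575 / (4×255) = 0.0199007 mm³ per gray-sum
row 0: Σ corner-gray over 6 cells = 2649  → 52.7171
row 1: Σ corner-gray over 6 cells = 3603  → 71.7024
row 2: Σ corner-gray over 6 cells = 3260  → 64.8764
row 3: Σ corner-gray over 6 cells = 3280  → 65.2744
row 4: Σ corner-gray over 6 cells = 3918  → 77.9711
row 5: Σ corner-gray over 6 cells = 3646  → 72.5581
row 6: Σ corner-gray over 6 cells = 2816  → 56.0405
Σ rows: total corner-gray = 23172  → 461.1400 mm³


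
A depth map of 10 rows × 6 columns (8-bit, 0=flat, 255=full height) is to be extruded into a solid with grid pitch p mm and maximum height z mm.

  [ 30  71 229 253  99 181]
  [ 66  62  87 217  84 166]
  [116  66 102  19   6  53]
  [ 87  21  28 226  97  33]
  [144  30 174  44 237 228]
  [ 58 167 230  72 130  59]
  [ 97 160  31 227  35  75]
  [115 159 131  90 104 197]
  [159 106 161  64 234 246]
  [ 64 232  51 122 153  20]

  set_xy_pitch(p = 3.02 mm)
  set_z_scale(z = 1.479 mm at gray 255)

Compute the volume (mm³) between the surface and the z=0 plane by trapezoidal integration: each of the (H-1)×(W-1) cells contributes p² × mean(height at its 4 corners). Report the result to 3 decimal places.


height_mm = gray/255 × 1.479; cell vol = 3.02² × mean(4 corners)
unit = 3.02² × 1.479 / (4×255) = 0.0132246 mm³ per gray-sum
row 0: Σ corner-gray over 5 cells = 2647  → 35.0055
row 1: Σ corner-gray over 5 cells = 1687  → 22.3099
row 2: Σ corner-gray over 5 cells = 1419  → 18.7657
row 3: Σ corner-gray over 5 cells = 2206  → 29.1734
row 4: Σ corner-gray over 5 cells = 2657  → 35.1377
row 5: Σ corner-gray over 5 cells = 2393  → 31.6464
row 6: Σ corner-gray over 5 cells = 2358  → 31.1836
row 7: Σ corner-gray over 5 cells = 2815  → 37.2272
row 8: Σ corner-gray over 5 cells = 2735  → 36.1692
Σ rows: total corner-gray = 20917  → 276.6185 mm³

276.619


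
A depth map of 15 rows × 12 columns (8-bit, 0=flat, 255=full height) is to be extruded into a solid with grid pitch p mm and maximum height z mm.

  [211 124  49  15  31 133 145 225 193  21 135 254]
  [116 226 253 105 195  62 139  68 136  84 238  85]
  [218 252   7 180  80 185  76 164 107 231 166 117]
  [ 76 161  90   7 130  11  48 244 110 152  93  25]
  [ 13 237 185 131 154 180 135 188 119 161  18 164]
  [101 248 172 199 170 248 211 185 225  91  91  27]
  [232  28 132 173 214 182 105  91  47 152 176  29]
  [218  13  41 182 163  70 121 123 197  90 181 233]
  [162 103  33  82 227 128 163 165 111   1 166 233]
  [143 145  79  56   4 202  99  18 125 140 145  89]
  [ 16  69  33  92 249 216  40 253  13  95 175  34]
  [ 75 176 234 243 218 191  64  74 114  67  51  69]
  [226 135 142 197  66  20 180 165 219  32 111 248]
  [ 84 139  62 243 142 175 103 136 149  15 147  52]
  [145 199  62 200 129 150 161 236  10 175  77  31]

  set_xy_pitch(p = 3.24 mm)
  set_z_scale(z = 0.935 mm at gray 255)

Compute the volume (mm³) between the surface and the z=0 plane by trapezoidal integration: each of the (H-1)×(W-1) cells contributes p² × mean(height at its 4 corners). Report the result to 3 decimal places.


777.667

height_mm = gray/255 × 0.935; cell vol = 3.24² × mean(4 corners)
unit = 3.24² × 0.935 / (4×255) = 0.0096228 mm³ per gray-sum
row 0: Σ corner-gray over 11 cells = 5820  → 56.0047
row 1: Σ corner-gray over 11 cells = 6444  → 62.0093
row 2: Σ corner-gray over 11 cells = 5424  → 52.1941
row 3: Σ corner-gray over 11 cells = 5386  → 51.8284
row 4: Σ corner-gray over 11 cells = 7001  → 67.3692
row 5: Σ corner-gray over 11 cells = 6669  → 64.1745
row 6: Σ corner-gray over 11 cells = 5674  → 54.5998
row 7: Σ corner-gray over 11 cells = 5566  → 53.5605
row 8: Σ corner-gray over 11 cells = 5011  → 48.2199
row 9: Σ corner-gray over 11 cells = 4778  → 45.9777
row 10: Σ corner-gray over 11 cells = 5528  → 53.1948
row 11: Σ corner-gray over 11 cells = 6016  → 57.8908
row 12: Σ corner-gray over 11 cells = 5766  → 55.4851
row 13: Σ corner-gray over 11 cells = 5732  → 55.1579
Σ rows: total corner-gray = 80815  → 777.6666 mm³


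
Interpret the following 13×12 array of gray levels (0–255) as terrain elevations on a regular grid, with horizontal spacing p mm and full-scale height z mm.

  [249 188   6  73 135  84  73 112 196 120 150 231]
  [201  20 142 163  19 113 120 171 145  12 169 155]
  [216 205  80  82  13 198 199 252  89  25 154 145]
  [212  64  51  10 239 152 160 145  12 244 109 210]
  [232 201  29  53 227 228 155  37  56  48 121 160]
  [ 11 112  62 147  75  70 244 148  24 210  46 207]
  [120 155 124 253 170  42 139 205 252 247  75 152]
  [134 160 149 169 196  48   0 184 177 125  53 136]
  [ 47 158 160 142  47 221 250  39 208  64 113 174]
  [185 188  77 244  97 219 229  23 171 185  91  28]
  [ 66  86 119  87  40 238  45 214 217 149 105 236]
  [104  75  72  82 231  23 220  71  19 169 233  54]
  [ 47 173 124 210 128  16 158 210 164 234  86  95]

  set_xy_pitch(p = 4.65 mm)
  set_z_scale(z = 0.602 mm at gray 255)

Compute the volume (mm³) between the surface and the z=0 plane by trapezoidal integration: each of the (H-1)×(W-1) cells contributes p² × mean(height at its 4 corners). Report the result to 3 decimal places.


881.157

height_mm = gray/255 × 0.602; cell vol = 4.65² × mean(4 corners)
unit = 4.65² × 0.602 / (4×255) = 0.0127615 mm³ per gray-sum
row 0: Σ corner-gray over 11 cells = 5258  → 67.1000
row 1: Σ corner-gray over 11 cells = 5459  → 69.6651
row 2: Σ corner-gray over 11 cells = 5749  → 73.3659
row 3: Σ corner-gray over 11 cells = 5496  → 70.1373
row 4: Σ corner-gray over 11 cells = 5196  → 66.3088
row 5: Σ corner-gray over 11 cells = 6090  → 77.7176
row 6: Σ corner-gray over 11 cells = 6388  → 81.5206
row 7: Σ corner-gray over 11 cells = 5817  → 74.2337
row 8: Σ corner-gray over 11 cells = 6286  → 80.2189
row 9: Σ corner-gray over 11 cells = 6163  → 78.6492
row 10: Σ corner-gray over 11 cells = 5450  → 69.5503
row 11: Σ corner-gray over 11 cells = 5696  → 72.6896
Σ rows: total corner-gray = 69048  → 881.1571 mm³


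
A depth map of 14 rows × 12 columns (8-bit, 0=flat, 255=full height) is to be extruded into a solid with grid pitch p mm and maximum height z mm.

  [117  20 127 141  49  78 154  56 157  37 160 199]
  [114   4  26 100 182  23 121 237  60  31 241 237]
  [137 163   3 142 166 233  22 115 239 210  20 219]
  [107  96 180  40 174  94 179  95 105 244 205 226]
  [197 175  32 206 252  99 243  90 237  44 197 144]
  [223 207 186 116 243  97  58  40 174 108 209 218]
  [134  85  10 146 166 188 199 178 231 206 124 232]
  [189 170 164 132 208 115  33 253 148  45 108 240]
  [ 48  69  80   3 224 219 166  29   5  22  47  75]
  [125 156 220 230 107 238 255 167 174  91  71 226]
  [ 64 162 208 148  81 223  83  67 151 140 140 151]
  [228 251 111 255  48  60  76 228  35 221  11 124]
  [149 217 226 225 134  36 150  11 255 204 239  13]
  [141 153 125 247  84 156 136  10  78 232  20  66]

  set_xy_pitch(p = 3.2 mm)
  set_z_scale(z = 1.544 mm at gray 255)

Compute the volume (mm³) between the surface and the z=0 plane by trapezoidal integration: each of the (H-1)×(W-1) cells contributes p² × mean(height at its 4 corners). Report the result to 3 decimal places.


height_mm = gray/255 × 1.544; cell vol = 3.2² × mean(4 corners)
unit = 3.2² × 1.544 / (4×255) = 0.0155005 mm³ per gray-sum
row 0: Σ corner-gray over 11 cells = 4675  → 72.4651
row 1: Σ corner-gray over 11 cells = 5383  → 83.4395
row 2: Σ corner-gray over 11 cells = 6139  → 95.1579
row 3: Σ corner-gray over 11 cells = 6648  → 103.0476
row 4: Σ corner-gray over 11 cells = 6808  → 105.5277
row 5: Σ corner-gray over 11 cells = 6749  → 104.6132
row 6: Σ corner-gray over 11 cells = 6613  → 102.5051
row 7: Σ corner-gray over 11 cells = 5032  → 77.9988
row 8: Σ corner-gray over 11 cells = 5620  → 87.1131
row 9: Σ corner-gray over 11 cells = 6790  → 105.2487
row 10: Σ corner-gray over 11 cells = 5965  → 92.4608
row 11: Σ corner-gray over 11 cells = 6500  → 100.7536
row 12: Σ corner-gray over 11 cells = 6245  → 96.8009
Σ rows: total corner-gray = 79167  → 1227.1320 mm³

1227.132


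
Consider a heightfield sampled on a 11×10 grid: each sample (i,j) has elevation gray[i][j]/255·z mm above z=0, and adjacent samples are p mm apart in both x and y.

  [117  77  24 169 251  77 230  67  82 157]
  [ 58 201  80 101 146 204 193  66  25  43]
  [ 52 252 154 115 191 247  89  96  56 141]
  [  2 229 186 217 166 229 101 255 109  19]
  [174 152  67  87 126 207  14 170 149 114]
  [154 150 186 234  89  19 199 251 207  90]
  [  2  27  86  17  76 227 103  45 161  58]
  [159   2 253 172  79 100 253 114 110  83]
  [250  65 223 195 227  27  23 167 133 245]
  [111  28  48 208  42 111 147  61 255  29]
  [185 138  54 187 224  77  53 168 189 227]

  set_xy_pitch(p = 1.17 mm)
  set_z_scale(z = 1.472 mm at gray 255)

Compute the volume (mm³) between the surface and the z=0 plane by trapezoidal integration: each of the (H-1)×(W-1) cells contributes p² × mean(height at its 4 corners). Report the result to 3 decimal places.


94.011

height_mm = gray/255 × 1.472; cell vol = 1.17² × mean(4 corners)
unit = 1.17² × 1.472 / (4×255) = 0.00197551 mm³ per gray-sum
row 0: Σ corner-gray over 9 cells = 4361  → 8.6152
row 1: Σ corner-gray over 9 cells = 4726  → 9.3363
row 2: Σ corner-gray over 9 cells = 5598  → 11.0589
row 3: Σ corner-gray over 9 cells = 5237  → 10.3457
row 4: Σ corner-gray over 9 cells = 5146  → 10.1660
row 5: Σ corner-gray over 9 cells = 4458  → 8.8068
row 6: Σ corner-gray over 9 cells = 3952  → 7.8072
row 7: Σ corner-gray over 9 cells = 5023  → 9.9230
row 8: Σ corner-gray over 9 cells = 4555  → 8.9985
row 9: Σ corner-gray over 9 cells = 4532  → 8.9530
Σ rows: total corner-gray = 47588  → 94.0106 mm³
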